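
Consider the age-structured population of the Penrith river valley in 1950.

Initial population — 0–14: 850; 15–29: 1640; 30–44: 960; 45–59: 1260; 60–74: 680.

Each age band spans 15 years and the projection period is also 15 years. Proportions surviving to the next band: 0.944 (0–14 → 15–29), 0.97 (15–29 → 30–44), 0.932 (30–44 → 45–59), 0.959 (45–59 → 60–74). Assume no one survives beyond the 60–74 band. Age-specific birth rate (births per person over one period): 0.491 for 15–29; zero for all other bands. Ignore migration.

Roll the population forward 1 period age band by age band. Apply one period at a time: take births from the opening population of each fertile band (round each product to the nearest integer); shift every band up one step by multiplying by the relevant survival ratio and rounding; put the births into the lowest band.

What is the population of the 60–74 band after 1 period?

Period 1:
Births: 1640 * 0.491 = 805
15–29: 850 * 0.944 = 802
30–44: 1640 * 0.97 = 1591
45–59: 960 * 0.932 = 895
60–74: 1260 * 0.959 = 1208
End of period: [805, 802, 1591, 895, 1208]

1208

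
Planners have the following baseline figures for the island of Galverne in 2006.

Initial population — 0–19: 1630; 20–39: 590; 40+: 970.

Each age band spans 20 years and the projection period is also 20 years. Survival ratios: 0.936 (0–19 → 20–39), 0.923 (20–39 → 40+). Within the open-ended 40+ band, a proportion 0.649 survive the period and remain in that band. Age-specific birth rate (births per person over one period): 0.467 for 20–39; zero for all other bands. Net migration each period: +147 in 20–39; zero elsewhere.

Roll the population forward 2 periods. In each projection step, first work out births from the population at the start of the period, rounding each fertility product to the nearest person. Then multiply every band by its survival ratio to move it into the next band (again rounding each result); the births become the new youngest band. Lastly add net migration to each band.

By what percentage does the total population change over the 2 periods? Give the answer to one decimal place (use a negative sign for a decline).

Call the bands 1 to 3, youngest first.
Period 1:
Births: 590 × 0.467 = 276
Band 2: 1630 × 0.936 = 1526
Band 3: 590 × 0.923 + 970 × 0.649 = 545 + 630 = 1175
Net migration: Band 2 + 147 → 1673
End of period: [276, 1673, 1175]
Period 2:
Births: 1673 × 0.467 = 781
Band 2: 276 × 0.936 = 258
Band 3: 1673 × 0.923 + 1175 × 0.649 = 1544 + 763 = 2307
Net migration: Band 2 + 147 → 405
End of period: [781, 405, 2307]
Total: 3190 → 3493; change = 303; percentage change = 9.5%

9.5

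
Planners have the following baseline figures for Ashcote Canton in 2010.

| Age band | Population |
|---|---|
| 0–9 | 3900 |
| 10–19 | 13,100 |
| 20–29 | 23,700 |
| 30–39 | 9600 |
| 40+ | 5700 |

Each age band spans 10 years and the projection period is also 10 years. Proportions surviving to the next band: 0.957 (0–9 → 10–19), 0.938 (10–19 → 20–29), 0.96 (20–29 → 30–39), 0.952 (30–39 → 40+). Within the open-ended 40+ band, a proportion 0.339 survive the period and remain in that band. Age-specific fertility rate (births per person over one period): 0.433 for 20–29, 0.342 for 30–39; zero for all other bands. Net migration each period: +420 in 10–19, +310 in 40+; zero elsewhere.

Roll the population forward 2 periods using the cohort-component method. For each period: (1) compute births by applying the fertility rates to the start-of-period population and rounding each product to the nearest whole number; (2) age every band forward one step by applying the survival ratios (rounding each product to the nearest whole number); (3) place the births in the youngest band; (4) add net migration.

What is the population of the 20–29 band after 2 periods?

3895

[period 1]
Births: 23700 * 0.433 = 10262, 9600 * 0.342 = 3283 — total 13545
10–19: 3900 * 0.957 = 3732
20–29: 13100 * 0.938 = 12288
30–39: 23700 * 0.96 = 22752
40+: 9600 * 0.952 + 5700 * 0.339 = 9139 + 1932 = 11071
Net migration: 10–19 + 420 → 4152; 40+ + 310 → 11381
Population now: 0–9=13545, 10–19=4152, 20–29=12288, 30–39=22752, 40+=11381
[period 2]
Births: 12288 * 0.433 = 5321, 22752 * 0.342 = 7781 — total 13102
10–19: 13545 * 0.957 = 12963
20–29: 4152 * 0.938 = 3895
30–39: 12288 * 0.96 = 11796
40+: 22752 * 0.952 + 11381 * 0.339 = 21660 + 3858 = 25518
Net migration: 10–19 + 420 → 13383; 40+ + 310 → 25828
Population now: 0–9=13102, 10–19=13383, 20–29=3895, 30–39=11796, 40+=25828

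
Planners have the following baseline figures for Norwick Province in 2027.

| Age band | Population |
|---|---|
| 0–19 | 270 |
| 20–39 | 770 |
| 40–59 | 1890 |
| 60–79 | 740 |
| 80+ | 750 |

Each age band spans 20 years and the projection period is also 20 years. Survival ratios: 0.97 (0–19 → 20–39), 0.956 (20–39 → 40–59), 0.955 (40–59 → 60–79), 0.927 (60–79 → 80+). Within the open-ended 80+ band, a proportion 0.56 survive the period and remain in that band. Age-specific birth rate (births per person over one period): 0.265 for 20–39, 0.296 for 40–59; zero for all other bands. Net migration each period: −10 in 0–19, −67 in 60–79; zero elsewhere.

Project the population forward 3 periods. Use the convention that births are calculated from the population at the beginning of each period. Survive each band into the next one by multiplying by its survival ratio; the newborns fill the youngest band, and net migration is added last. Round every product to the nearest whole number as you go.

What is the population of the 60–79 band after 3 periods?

Call the bands 1 to 5, youngest first.
Period 1.
Births: 770 × 0.265 = 204 ; 1890 × 0.296 = 559 → total 763
Band 2: 270 × 0.97 = 262
Band 3: 770 × 0.956 = 736
Band 4: 1890 × 0.955 = 1805
Band 5: 740 × 0.927 + 750 × 0.56 = 686 + 420 = 1106
Net migration: Band 1 − 10 → 753; Band 4 − 67 → 1738
End of period: [753, 262, 736, 1738, 1106]
Period 2.
Births: 262 × 0.265 = 69 ; 736 × 0.296 = 218 → total 287
Band 2: 753 × 0.97 = 730
Band 3: 262 × 0.956 = 250
Band 4: 736 × 0.955 = 703
Band 5: 1738 × 0.927 + 1106 × 0.56 = 1611 + 619 = 2230
Net migration: Band 1 − 10 → 277; Band 4 − 67 → 636
End of period: [277, 730, 250, 636, 2230]
Period 3.
Births: 730 × 0.265 = 193 ; 250 × 0.296 = 74 → total 267
Band 2: 277 × 0.97 = 269
Band 3: 730 × 0.956 = 698
Band 4: 250 × 0.955 = 239
Band 5: 636 × 0.927 + 2230 × 0.56 = 590 + 1249 = 1839
Net migration: Band 1 − 10 → 257; Band 4 − 67 → 172
End of period: [257, 269, 698, 172, 1839]

172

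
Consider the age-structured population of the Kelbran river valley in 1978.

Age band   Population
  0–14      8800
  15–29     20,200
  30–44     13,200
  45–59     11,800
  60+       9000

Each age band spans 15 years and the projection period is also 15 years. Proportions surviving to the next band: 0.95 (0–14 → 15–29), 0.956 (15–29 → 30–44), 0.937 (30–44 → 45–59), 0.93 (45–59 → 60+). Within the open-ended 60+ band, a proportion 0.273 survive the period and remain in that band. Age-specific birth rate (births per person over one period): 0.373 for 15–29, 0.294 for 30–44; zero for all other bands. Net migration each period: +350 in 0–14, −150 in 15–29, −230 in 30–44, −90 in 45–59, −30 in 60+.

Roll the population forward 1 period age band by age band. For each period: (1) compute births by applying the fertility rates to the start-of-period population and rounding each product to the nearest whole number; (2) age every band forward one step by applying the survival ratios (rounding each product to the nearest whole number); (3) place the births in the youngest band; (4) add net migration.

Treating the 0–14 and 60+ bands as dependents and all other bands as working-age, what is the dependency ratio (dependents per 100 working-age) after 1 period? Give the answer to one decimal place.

63.6

Let group 1 be 0–14 through group 5 = 60+.
[period 1]
Births: 20200 × 0.373 = 7535  |  13200 × 0.294 = 3881 → 11416
Group 2: 8800 × 0.95 = 8360
Group 3: 20200 × 0.956 = 19311
Group 4: 13200 × 0.937 = 12368
Group 5: 11800 × 0.93 + 9000 × 0.273 = 10974 + 2457 = 13431
Net migration: Group 1 + 350 → 11766; Group 2 − 150 → 8210; Group 3 − 230 → 19081; Group 4 − 90 → 12278; Group 5 − 30 → 13401
Giving 11766 / 8210 / 19081 / 12278 / 13401.
Dependents (band 0–14 + band 60+) = 11766 + 13401 = 25167; working-age = 39569; ratio = 25167/39569 × 100 = 63.6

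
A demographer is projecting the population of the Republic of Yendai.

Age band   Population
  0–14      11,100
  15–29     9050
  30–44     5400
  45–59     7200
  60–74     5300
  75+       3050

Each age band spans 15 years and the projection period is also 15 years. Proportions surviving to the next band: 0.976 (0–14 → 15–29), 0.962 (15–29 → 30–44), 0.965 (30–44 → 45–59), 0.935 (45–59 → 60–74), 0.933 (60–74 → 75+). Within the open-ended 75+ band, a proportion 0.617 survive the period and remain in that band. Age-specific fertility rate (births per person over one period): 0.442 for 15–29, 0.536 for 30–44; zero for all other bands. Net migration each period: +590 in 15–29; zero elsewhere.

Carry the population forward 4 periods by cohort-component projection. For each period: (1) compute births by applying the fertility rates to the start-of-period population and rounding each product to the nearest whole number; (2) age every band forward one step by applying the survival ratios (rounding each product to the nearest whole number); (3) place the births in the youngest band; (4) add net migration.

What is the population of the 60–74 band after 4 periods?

Let band 1 be 0–14 through band 6 = 75+.
Period 1:
Births: 9050 × 0.442 = 4000, 5400 × 0.536 = 2894 ⇒ total 6894
Band 2: 11100 × 0.976 = 10834
Band 3: 9050 × 0.962 = 8706
Band 4: 5400 × 0.965 = 5211
Band 5: 7200 × 0.935 = 6732
Band 6: 5300 × 0.933 + 3050 × 0.617 = 4945 + 1882 = 6827
Net migration: Band 2 + 590 → 11424
Giving 6894 / 11424 / 8706 / 5211 / 6732 / 6827.
Period 2:
Births: 11424 × 0.442 = 5049, 8706 × 0.536 = 4666 ⇒ total 9715
Band 2: 6894 × 0.976 = 6729
Band 3: 11424 × 0.962 = 10990
Band 4: 8706 × 0.965 = 8401
Band 5: 5211 × 0.935 = 4872
Band 6: 6732 × 0.933 + 6827 × 0.617 = 6281 + 4212 = 10493
Net migration: Band 2 + 590 → 7319
Giving 9715 / 7319 / 10990 / 8401 / 4872 / 10493.
Period 3:
Births: 7319 × 0.442 = 3235, 10990 × 0.536 = 5891 ⇒ total 9126
Band 2: 9715 × 0.976 = 9482
Band 3: 7319 × 0.962 = 7041
Band 4: 10990 × 0.965 = 10605
Band 5: 8401 × 0.935 = 7855
Band 6: 4872 × 0.933 + 10493 × 0.617 = 4546 + 6474 = 11020
Net migration: Band 2 + 590 → 10072
Giving 9126 / 10072 / 7041 / 10605 / 7855 / 11020.
Period 4:
Births: 10072 × 0.442 = 4452, 7041 × 0.536 = 3774 ⇒ total 8226
Band 2: 9126 × 0.976 = 8907
Band 3: 10072 × 0.962 = 9689
Band 4: 7041 × 0.965 = 6795
Band 5: 10605 × 0.935 = 9916
Band 6: 7855 × 0.933 + 11020 × 0.617 = 7329 + 6799 = 14128
Net migration: Band 2 + 590 → 9497
Giving 8226 / 9497 / 9689 / 6795 / 9916 / 14128.

9916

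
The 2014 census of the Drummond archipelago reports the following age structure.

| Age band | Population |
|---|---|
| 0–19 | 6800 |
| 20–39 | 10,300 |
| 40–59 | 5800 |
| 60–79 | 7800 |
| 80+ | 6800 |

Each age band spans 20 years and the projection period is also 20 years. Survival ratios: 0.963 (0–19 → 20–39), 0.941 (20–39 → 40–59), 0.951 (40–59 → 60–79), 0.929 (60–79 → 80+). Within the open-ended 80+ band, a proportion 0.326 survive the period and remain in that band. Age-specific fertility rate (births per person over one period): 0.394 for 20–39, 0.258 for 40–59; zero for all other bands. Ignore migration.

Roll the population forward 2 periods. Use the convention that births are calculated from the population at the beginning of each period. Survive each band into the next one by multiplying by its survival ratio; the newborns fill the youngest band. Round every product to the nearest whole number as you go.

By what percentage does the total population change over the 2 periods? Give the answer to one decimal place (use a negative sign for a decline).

-9.3

— Period 1 —
Births: 10300 × 0.394 = 4058  |  5800 × 0.258 = 1496 → total 5554
20–39: 6800 × 0.963 = 6548
40–59: 10300 × 0.941 = 9692
60–79: 5800 × 0.951 = 5516
80+: 7800 × 0.929 + 6800 × 0.326 = 7246 + 2217 = 9463
→ [5554, 6548, 9692, 5516, 9463]
— Period 2 —
Births: 6548 × 0.394 = 2580  |  9692 × 0.258 = 2501 → total 5081
20–39: 5554 × 0.963 = 5349
40–59: 6548 × 0.941 = 6162
60–79: 9692 × 0.951 = 9217
80+: 5516 × 0.929 + 9463 × 0.326 = 5124 + 3085 = 8209
→ [5081, 5349, 6162, 9217, 8209]
Total: 37500 → 34018; change = -3482; percentage change = -9.3%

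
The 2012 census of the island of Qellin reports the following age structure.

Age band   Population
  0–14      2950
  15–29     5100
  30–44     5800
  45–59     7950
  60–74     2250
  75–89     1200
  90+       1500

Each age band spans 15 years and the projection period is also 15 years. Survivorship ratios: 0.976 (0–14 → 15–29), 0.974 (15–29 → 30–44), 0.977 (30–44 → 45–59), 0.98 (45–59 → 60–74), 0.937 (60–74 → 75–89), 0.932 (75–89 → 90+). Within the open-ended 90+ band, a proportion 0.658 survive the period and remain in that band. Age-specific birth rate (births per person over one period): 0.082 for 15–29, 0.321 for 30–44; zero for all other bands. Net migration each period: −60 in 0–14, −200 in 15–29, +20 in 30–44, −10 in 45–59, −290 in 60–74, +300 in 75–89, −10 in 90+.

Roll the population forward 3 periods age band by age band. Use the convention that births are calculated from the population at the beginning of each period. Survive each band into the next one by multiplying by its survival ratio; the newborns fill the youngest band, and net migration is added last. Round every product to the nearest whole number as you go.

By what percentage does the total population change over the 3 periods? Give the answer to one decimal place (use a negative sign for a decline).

-3.3

Let band 1 be 0–14 through band 7 = 90+.
Period 1.
Births: 5100 × 0.082 = 418, 5800 × 0.321 = 1862 → total 2280
Band 2: 2950 × 0.976 = 2879
Band 3: 5100 × 0.974 = 4967
Band 4: 5800 × 0.977 = 5667
Band 5: 7950 × 0.98 = 7791
Band 6: 2250 × 0.937 = 2108
Band 7: 1200 × 0.932 + 1500 × 0.658 = 1118 + 987 = 2105
Net migration: Band 1 − 60 → 2220; Band 2 − 200 → 2679; Band 3 + 20 → 4987; Band 4 − 10 → 5657; Band 5 − 290 → 7501; Band 6 + 300 → 2408; Band 7 − 10 → 2095
→ [2220, 2679, 4987, 5657, 7501, 2408, 2095]
Period 2.
Births: 2679 × 0.082 = 220, 4987 × 0.321 = 1601 → total 1821
Band 2: 2220 × 0.976 = 2167
Band 3: 2679 × 0.974 = 2609
Band 4: 4987 × 0.977 = 4872
Band 5: 5657 × 0.98 = 5544
Band 6: 7501 × 0.937 = 7028
Band 7: 2408 × 0.932 + 2095 × 0.658 = 2244 + 1379 = 3623
Net migration: Band 1 − 60 → 1761; Band 2 − 200 → 1967; Band 3 + 20 → 2629; Band 4 − 10 → 4862; Band 5 − 290 → 5254; Band 6 + 300 → 7328; Band 7 − 10 → 3613
→ [1761, 1967, 2629, 4862, 5254, 7328, 3613]
Period 3.
Births: 1967 × 0.082 = 161, 2629 × 0.321 = 844 → total 1005
Band 2: 1761 × 0.976 = 1719
Band 3: 1967 × 0.974 = 1916
Band 4: 2629 × 0.977 = 2569
Band 5: 4862 × 0.98 = 4765
Band 6: 5254 × 0.937 = 4923
Band 7: 7328 × 0.932 + 3613 × 0.658 = 6830 + 2377 = 9207
Net migration: Band 1 − 60 → 945; Band 2 − 200 → 1519; Band 3 + 20 → 1936; Band 4 − 10 → 2559; Band 5 − 290 → 4475; Band 6 + 300 → 5223; Band 7 − 10 → 9197
→ [945, 1519, 1936, 2559, 4475, 5223, 9197]
Total: 26750 → 25854; change = -896; percentage change = -3.3%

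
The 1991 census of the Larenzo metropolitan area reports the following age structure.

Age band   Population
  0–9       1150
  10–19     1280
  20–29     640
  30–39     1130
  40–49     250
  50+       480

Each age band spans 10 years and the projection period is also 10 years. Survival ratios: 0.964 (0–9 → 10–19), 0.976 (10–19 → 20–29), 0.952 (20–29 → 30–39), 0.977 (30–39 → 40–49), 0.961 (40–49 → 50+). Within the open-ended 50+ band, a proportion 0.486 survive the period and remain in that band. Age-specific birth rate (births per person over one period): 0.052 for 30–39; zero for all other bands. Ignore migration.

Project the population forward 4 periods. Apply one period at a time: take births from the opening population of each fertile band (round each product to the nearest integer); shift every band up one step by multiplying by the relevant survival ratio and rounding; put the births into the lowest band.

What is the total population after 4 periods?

Period 1.
Births: 1130 * 0.052 = 59
10–19: 1150 * 0.964 = 1109
20–29: 1280 * 0.976 = 1249
30–39: 640 * 0.952 = 609
40–49: 1130 * 0.977 = 1104
50+: 250 * 0.961 + 480 * 0.486 = 240 + 233 = 473
→ [59, 1109, 1249, 609, 1104, 473]
Period 2.
Births: 609 * 0.052 = 32
10–19: 59 * 0.964 = 57
20–29: 1109 * 0.976 = 1082
30–39: 1249 * 0.952 = 1189
40–49: 609 * 0.977 = 595
50+: 1104 * 0.961 + 473 * 0.486 = 1061 + 230 = 1291
→ [32, 57, 1082, 1189, 595, 1291]
Period 3.
Births: 1189 * 0.052 = 62
10–19: 32 * 0.964 = 31
20–29: 57 * 0.976 = 56
30–39: 1082 * 0.952 = 1030
40–49: 1189 * 0.977 = 1162
50+: 595 * 0.961 + 1291 * 0.486 = 572 + 627 = 1199
→ [62, 31, 56, 1030, 1162, 1199]
Period 4.
Births: 1030 * 0.052 = 54
10–19: 62 * 0.964 = 60
20–29: 31 * 0.976 = 30
30–39: 56 * 0.952 = 53
40–49: 1030 * 0.977 = 1006
50+: 1162 * 0.961 + 1199 * 0.486 = 1117 + 583 = 1700
→ [54, 60, 30, 53, 1006, 1700]
Total after period 4: 54 + 60 + 30 + 53 + 1006 + 1700 = 2903

2903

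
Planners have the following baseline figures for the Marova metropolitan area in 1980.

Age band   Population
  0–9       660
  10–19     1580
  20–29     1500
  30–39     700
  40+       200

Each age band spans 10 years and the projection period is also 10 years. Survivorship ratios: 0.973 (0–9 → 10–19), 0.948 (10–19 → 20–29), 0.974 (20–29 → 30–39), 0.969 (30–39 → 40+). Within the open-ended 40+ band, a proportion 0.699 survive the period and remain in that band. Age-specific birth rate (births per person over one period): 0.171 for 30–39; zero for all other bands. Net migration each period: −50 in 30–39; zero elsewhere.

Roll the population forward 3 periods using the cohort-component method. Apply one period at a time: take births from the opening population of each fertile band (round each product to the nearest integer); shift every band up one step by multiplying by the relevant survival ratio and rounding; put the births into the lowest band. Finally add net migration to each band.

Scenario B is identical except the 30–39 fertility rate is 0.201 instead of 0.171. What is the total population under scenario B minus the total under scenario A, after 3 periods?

After projecting period 1:
Births: 700 × 0.171 = 120
10–19: 660 × 0.973 = 642
20–29: 1580 × 0.948 = 1498
30–39: 1500 × 0.974 = 1461
40+: 700 × 0.969 + 200 × 0.699 = 678 + 140 = 818
Net migration: 30–39 − 50 → 1411
→ [120, 642, 1498, 1411, 818]
After projecting period 2:
Births: 1411 × 0.171 = 241
10–19: 120 × 0.973 = 117
20–29: 642 × 0.948 = 609
30–39: 1498 × 0.974 = 1459
40+: 1411 × 0.969 + 818 × 0.699 = 1367 + 572 = 1939
Net migration: 30–39 − 50 → 1409
→ [241, 117, 609, 1409, 1939]
After projecting period 3:
Births: 1409 × 0.171 = 241
10–19: 241 × 0.973 = 234
20–29: 117 × 0.948 = 111
30–39: 609 × 0.974 = 593
40+: 1409 × 0.969 + 1939 × 0.699 = 1365 + 1355 = 2720
Net migration: 30–39 − 50 → 543
→ [241, 234, 111, 543, 2720]
Scenario A total after 3 periods: 3849
Scenario B projection —
After projecting period 1:
Births: 700 × 0.201 = 141
10–19: 660 × 0.973 = 642
20–29: 1580 × 0.948 = 1498
30–39: 1500 × 0.974 = 1461
40+: 700 × 0.969 + 200 × 0.699 = 678 + 140 = 818
Net migration: 30–39 − 50 → 1411
→ [141, 642, 1498, 1411, 818]
After projecting period 2:
Births: 1411 × 0.201 = 284
10–19: 141 × 0.973 = 137
20–29: 642 × 0.948 = 609
30–39: 1498 × 0.974 = 1459
40+: 1411 × 0.969 + 818 × 0.699 = 1367 + 572 = 1939
Net migration: 30–39 − 50 → 1409
→ [284, 137, 609, 1409, 1939]
After projecting period 3:
Births: 1409 × 0.201 = 283
10–19: 284 × 0.973 = 276
20–29: 137 × 0.948 = 130
30–39: 609 × 0.974 = 593
40+: 1409 × 0.969 + 1939 × 0.699 = 1365 + 1355 = 2720
Net migration: 30–39 − 50 → 543
→ [283, 276, 130, 543, 2720]
Scenario B total after 3 periods: 3952
Difference B − A = 3952 − 3849 = 103

103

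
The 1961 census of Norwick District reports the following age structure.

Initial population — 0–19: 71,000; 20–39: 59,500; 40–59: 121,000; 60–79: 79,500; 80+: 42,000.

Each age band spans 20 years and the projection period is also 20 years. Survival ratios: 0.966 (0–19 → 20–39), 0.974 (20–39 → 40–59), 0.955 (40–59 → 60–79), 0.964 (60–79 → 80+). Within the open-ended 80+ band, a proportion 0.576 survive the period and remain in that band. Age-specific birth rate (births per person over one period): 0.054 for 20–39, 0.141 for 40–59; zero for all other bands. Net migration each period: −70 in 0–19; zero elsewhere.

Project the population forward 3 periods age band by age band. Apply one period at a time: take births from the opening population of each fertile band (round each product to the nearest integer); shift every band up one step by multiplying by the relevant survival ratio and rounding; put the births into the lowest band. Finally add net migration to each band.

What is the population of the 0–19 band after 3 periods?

10403

(Bands numbered youngest = 1 to oldest = 5.)
After projecting period 1:
Births: 59500 * 0.054 = 3213  |  121000 * 0.141 = 17061 → 20274
Band 2: 71000 * 0.966 = 68586
Band 3: 59500 * 0.974 = 57953
Band 4: 121000 * 0.955 = 115555
Band 5: 79500 * 0.964 + 42000 * 0.576 = 76638 + 24192 = 100830
Net migration: Band 1 − 70 → 20204
Giving 20204 / 68586 / 57953 / 115555 / 100830.
After projecting period 2:
Births: 68586 * 0.054 = 3704  |  57953 * 0.141 = 8171 → 11875
Band 2: 20204 * 0.966 = 19517
Band 3: 68586 * 0.974 = 66803
Band 4: 57953 * 0.955 = 55345
Band 5: 115555 * 0.964 + 100830 * 0.576 = 111395 + 58078 = 169473
Net migration: Band 1 − 70 → 11805
Giving 11805 / 19517 / 66803 / 55345 / 169473.
After projecting period 3:
Births: 19517 * 0.054 = 1054  |  66803 * 0.141 = 9419 → 10473
Band 2: 11805 * 0.966 = 11404
Band 3: 19517 * 0.974 = 19010
Band 4: 66803 * 0.955 = 63797
Band 5: 55345 * 0.964 + 169473 * 0.576 = 53353 + 97616 = 150969
Net migration: Band 1 − 70 → 10403
Giving 10403 / 11404 / 19010 / 63797 / 150969.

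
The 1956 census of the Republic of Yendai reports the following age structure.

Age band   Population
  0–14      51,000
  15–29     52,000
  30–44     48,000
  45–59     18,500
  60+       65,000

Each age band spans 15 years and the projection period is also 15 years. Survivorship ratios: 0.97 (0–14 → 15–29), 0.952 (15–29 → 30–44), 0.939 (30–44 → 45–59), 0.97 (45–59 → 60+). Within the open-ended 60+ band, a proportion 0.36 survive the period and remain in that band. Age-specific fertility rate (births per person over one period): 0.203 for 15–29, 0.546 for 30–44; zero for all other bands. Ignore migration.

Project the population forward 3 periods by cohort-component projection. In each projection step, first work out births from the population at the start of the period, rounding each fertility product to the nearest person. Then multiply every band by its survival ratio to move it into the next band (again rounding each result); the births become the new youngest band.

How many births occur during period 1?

36764

After projecting period 1:
Births: 52000 × 0.203 = 10556, 48000 × 0.546 = 26208 — total 36764
15–29: 51000 × 0.97 = 49470
30–44: 52000 × 0.952 = 49504
45–59: 48000 × 0.939 = 45072
60+: 18500 × 0.97 + 65000 × 0.36 = 17945 + 23400 = 41345
Giving 36764 / 49470 / 49504 / 45072 / 41345.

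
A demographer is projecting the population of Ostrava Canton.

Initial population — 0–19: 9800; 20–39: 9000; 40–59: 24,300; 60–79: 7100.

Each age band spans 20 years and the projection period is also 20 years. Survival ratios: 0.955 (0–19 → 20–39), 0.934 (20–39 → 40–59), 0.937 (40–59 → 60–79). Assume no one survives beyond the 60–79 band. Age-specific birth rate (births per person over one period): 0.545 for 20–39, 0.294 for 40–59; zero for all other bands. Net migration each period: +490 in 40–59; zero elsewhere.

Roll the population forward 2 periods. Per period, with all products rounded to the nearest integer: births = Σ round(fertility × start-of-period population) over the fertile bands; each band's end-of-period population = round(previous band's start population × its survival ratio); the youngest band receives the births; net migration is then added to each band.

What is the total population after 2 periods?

Numbering the bands 1..4 from youngest to oldest:
After projecting period 1:
Births: 9000 × 0.545 = 4905  |  24300 × 0.294 = 7144 — total 12049
Band 2: 9800 × 0.955 = 9359
Band 3: 9000 × 0.934 = 8406
Band 4: 24300 × 0.937 = 22769
Net migration: Band 3 + 490 → 8896
End of period: [12049, 9359, 8896, 22769]
After projecting period 2:
Births: 9359 × 0.545 = 5101  |  8896 × 0.294 = 2615 — total 7716
Band 2: 12049 × 0.955 = 11507
Band 3: 9359 × 0.934 = 8741
Band 4: 8896 × 0.937 = 8336
Net migration: Band 3 + 490 → 9231
End of period: [7716, 11507, 9231, 8336]
Total after period 2: 7716 + 11507 + 9231 + 8336 = 36790

36790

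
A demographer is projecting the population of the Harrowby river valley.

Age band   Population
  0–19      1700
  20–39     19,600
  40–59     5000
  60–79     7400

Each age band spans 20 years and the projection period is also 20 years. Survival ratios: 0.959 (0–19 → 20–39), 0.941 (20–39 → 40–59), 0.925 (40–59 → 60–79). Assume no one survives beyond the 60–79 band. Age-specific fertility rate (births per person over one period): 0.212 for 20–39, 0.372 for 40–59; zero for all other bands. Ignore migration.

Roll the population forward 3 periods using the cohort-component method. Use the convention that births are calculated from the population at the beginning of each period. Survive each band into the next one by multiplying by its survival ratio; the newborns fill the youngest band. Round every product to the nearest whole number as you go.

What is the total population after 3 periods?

Period 1:
Births: 19600 × 0.212 = 4155  |  5000 × 0.372 = 1860 ⇒ total 6015
20–39: 1700 × 0.959 = 1630
40–59: 19600 × 0.941 = 18444
60–79: 5000 × 0.925 = 4625
Giving 6015 / 1630 / 18444 / 4625.
Period 2:
Births: 1630 × 0.212 = 346  |  18444 × 0.372 = 6861 ⇒ total 7207
20–39: 6015 × 0.959 = 5768
40–59: 1630 × 0.941 = 1534
60–79: 18444 × 0.925 = 17061
Giving 7207 / 5768 / 1534 / 17061.
Period 3:
Births: 5768 × 0.212 = 1223  |  1534 × 0.372 = 571 ⇒ total 1794
20–39: 7207 × 0.959 = 6912
40–59: 5768 × 0.941 = 5428
60–79: 1534 × 0.925 = 1419
Giving 1794 / 6912 / 5428 / 1419.
Total after period 3: 1794 + 6912 + 5428 + 1419 = 15553

15553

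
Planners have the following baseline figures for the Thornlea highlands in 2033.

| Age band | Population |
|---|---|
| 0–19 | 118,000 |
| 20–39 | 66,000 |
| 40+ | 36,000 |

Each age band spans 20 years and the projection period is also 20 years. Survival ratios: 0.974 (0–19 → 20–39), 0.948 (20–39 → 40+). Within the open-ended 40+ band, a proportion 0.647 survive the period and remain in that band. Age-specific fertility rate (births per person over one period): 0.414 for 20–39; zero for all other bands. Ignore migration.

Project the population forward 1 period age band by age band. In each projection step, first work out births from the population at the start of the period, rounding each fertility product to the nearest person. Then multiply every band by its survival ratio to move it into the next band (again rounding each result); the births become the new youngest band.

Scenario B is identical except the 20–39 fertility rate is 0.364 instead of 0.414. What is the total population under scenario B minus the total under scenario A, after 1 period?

-3300

Numbering the groups 1..3 from youngest to oldest:
[period 1]
Births: 66000 * 0.414 = 27324
Group 2: 118000 * 0.974 = 114932
Group 3: 66000 * 0.948 + 36000 * 0.647 = 62568 + 23292 = 85860
Giving 27324 / 114932 / 85860.
Scenario A total after 1 period: 228116
Scenario B projection —
[period 1]
Births: 66000 * 0.364 = 24024
Group 2: 118000 * 0.974 = 114932
Group 3: 66000 * 0.948 + 36000 * 0.647 = 62568 + 23292 = 85860
Giving 24024 / 114932 / 85860.
Scenario B total after 1 period: 224816
Difference B − A = 224816 − 228116 = -3300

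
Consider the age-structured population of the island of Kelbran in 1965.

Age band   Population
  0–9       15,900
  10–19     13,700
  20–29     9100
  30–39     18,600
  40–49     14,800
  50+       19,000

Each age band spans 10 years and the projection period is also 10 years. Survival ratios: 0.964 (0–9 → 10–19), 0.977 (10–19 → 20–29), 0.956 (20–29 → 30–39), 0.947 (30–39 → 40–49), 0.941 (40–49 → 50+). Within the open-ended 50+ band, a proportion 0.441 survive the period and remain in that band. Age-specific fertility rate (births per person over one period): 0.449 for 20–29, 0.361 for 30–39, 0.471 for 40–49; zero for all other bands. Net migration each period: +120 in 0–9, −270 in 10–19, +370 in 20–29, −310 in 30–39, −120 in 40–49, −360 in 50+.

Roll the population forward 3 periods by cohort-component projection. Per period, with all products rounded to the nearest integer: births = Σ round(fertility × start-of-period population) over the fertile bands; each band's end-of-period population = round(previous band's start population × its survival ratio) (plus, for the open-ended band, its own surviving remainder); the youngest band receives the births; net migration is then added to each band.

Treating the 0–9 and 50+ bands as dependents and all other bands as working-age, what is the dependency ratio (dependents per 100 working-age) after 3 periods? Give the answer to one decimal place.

(Groups numbered youngest = 1 to oldest = 6.)
Period 1.
Births: 9100 × 0.449 = 4086  |  18600 × 0.361 = 6715  |  14800 × 0.471 = 6971 ⇒ total 17772
Group 2: 15900 × 0.964 = 15328
Group 3: 13700 × 0.977 = 13385
Group 4: 9100 × 0.956 = 8700
Group 5: 18600 × 0.947 = 17614
Group 6: 14800 × 0.941 + 19000 × 0.441 = 13927 + 8379 = 22306
Net migration: Group 1 + 120 → 17892; Group 2 − 270 → 15058; Group 3 + 370 → 13755; Group 4 − 310 → 8390; Group 5 − 120 → 17494; Group 6 − 360 → 21946
Giving 17892 / 15058 / 13755 / 8390 / 17494 / 21946.
Period 2.
Births: 13755 × 0.449 = 6176  |  8390 × 0.361 = 3029  |  17494 × 0.471 = 8240 ⇒ total 17445
Group 2: 17892 × 0.964 = 17248
Group 3: 15058 × 0.977 = 14712
Group 4: 13755 × 0.956 = 13150
Group 5: 8390 × 0.947 = 7945
Group 6: 17494 × 0.941 + 21946 × 0.441 = 16462 + 9678 = 26140
Net migration: Group 1 + 120 → 17565; Group 2 − 270 → 16978; Group 3 + 370 → 15082; Group 4 − 310 → 12840; Group 5 − 120 → 7825; Group 6 − 360 → 25780
Giving 17565 / 16978 / 15082 / 12840 / 7825 / 25780.
Period 3.
Births: 15082 × 0.449 = 6772  |  12840 × 0.361 = 4635  |  7825 × 0.471 = 3686 ⇒ total 15093
Group 2: 17565 × 0.964 = 16933
Group 3: 16978 × 0.977 = 16588
Group 4: 15082 × 0.956 = 14418
Group 5: 12840 × 0.947 = 12159
Group 6: 7825 × 0.941 + 25780 × 0.441 = 7363 + 11369 = 18732
Net migration: Group 1 + 120 → 15213; Group 2 − 270 → 16663; Group 3 + 370 → 16958; Group 4 − 310 → 14108; Group 5 − 120 → 12039; Group 6 − 360 → 18372
Giving 15213 / 16663 / 16958 / 14108 / 12039 / 18372.
Dependents (band 0–9 + band 50+) = 15213 + 18372 = 33585; working-age = 59768; ratio = 33585/59768 × 100 = 56.2

56.2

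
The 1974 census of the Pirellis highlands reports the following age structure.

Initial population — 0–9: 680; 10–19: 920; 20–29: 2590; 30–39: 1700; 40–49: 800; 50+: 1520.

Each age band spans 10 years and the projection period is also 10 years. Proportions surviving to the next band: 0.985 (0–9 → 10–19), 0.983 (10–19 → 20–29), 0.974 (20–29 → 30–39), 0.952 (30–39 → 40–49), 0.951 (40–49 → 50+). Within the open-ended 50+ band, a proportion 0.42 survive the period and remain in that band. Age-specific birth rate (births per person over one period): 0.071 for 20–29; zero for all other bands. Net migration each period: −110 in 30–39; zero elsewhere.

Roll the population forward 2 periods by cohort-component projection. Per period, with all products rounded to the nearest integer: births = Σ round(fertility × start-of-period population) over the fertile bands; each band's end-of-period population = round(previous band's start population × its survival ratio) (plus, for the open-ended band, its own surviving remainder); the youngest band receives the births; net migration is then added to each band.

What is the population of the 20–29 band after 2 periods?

Period 1:
Births: 2590 * 0.071 = 184
10–19: 680 * 0.985 = 670
20–29: 920 * 0.983 = 904
30–39: 2590 * 0.974 = 2523
40–49: 1700 * 0.952 = 1618
50+: 800 * 0.951 + 1520 * 0.42 = 761 + 638 = 1399
Net migration: 30–39 − 110 → 2413
Population now: 0–9=184, 10–19=670, 20–29=904, 30–39=2413, 40–49=1618, 50+=1399
Period 2:
Births: 904 * 0.071 = 64
10–19: 184 * 0.985 = 181
20–29: 670 * 0.983 = 659
30–39: 904 * 0.974 = 880
40–49: 2413 * 0.952 = 2297
50+: 1618 * 0.951 + 1399 * 0.42 = 1539 + 588 = 2127
Net migration: 30–39 − 110 → 770
Population now: 0–9=64, 10–19=181, 20–29=659, 30–39=770, 40–49=2297, 50+=2127

659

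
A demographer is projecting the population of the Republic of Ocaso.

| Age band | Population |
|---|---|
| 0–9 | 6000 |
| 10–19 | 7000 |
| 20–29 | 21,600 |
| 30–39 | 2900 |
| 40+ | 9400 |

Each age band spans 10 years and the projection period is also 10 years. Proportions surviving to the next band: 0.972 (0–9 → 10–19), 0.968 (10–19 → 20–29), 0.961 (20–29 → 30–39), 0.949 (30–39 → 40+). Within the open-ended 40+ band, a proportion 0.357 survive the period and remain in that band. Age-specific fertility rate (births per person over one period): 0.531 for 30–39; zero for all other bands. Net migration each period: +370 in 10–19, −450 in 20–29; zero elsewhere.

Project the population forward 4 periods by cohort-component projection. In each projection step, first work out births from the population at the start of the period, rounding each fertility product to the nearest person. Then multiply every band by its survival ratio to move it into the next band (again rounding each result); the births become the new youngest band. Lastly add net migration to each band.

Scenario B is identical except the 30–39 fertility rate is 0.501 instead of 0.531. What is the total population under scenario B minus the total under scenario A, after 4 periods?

(Groups numbered youngest = 1 to oldest = 5.)
Period 1:
Births: 2900 × 0.531 = 1540
Group 2: 6000 × 0.972 = 5832
Group 3: 7000 × 0.968 = 6776
Group 4: 21600 × 0.961 = 20758
Group 5: 2900 × 0.949 + 9400 × 0.357 = 2752 + 3356 = 6108
Net migration: Group 2 + 370 → 6202; Group 3 − 450 → 6326
→ [1540, 6202, 6326, 20758, 6108]
Period 2:
Births: 20758 × 0.531 = 11022
Group 2: 1540 × 0.972 = 1497
Group 3: 6202 × 0.968 = 6004
Group 4: 6326 × 0.961 = 6079
Group 5: 20758 × 0.949 + 6108 × 0.357 = 19699 + 2181 = 21880
Net migration: Group 2 + 370 → 1867; Group 3 − 450 → 5554
→ [11022, 1867, 5554, 6079, 21880]
Period 3:
Births: 6079 × 0.531 = 3228
Group 2: 11022 × 0.972 = 10713
Group 3: 1867 × 0.968 = 1807
Group 4: 5554 × 0.961 = 5337
Group 5: 6079 × 0.949 + 21880 × 0.357 = 5769 + 7811 = 13580
Net migration: Group 2 + 370 → 11083; Group 3 − 450 → 1357
→ [3228, 11083, 1357, 5337, 13580]
Period 4:
Births: 5337 × 0.531 = 2834
Group 2: 3228 × 0.972 = 3138
Group 3: 11083 × 0.968 = 10728
Group 4: 1357 × 0.961 = 1304
Group 5: 5337 × 0.949 + 13580 × 0.357 = 5065 + 4848 = 9913
Net migration: Group 2 + 370 → 3508; Group 3 − 450 → 10278
→ [2834, 3508, 10278, 1304, 9913]
Scenario A total after 4 periods: 27837
Scenario B projection —
Period 1:
Births: 2900 × 0.501 = 1453
Group 2: 6000 × 0.972 = 5832
Group 3: 7000 × 0.968 = 6776
Group 4: 21600 × 0.961 = 20758
Group 5: 2900 × 0.949 + 9400 × 0.357 = 2752 + 3356 = 6108
Net migration: Group 2 + 370 → 6202; Group 3 − 450 → 6326
→ [1453, 6202, 6326, 20758, 6108]
Period 2:
Births: 20758 × 0.501 = 10400
Group 2: 1453 × 0.972 = 1412
Group 3: 6202 × 0.968 = 6004
Group 4: 6326 × 0.961 = 6079
Group 5: 20758 × 0.949 + 6108 × 0.357 = 19699 + 2181 = 21880
Net migration: Group 2 + 370 → 1782; Group 3 − 450 → 5554
→ [10400, 1782, 5554, 6079, 21880]
Period 3:
Births: 6079 × 0.501 = 3046
Group 2: 10400 × 0.972 = 10109
Group 3: 1782 × 0.968 = 1725
Group 4: 5554 × 0.961 = 5337
Group 5: 6079 × 0.949 + 21880 × 0.357 = 5769 + 7811 = 13580
Net migration: Group 2 + 370 → 10479; Group 3 − 450 → 1275
→ [3046, 10479, 1275, 5337, 13580]
Period 4:
Births: 5337 × 0.501 = 2674
Group 2: 3046 × 0.972 = 2961
Group 3: 10479 × 0.968 = 10144
Group 4: 1275 × 0.961 = 1225
Group 5: 5337 × 0.949 + 13580 × 0.357 = 5065 + 4848 = 9913
Net migration: Group 2 + 370 → 3331; Group 3 − 450 → 9694
→ [2674, 3331, 9694, 1225, 9913]
Scenario B total after 4 periods: 26837
Difference B − A = 26837 − 27837 = -1000

-1000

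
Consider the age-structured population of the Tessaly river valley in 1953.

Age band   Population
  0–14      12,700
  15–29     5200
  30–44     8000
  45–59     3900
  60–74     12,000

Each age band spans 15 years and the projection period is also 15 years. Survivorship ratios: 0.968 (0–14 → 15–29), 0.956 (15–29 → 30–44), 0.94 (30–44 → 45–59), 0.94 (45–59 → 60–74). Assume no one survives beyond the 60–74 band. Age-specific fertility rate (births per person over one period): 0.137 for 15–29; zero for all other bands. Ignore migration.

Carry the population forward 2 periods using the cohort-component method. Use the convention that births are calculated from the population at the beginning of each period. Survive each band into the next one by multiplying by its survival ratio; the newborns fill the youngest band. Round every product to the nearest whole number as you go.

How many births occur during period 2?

After projecting period 1:
Births: 5200 * 0.137 = 712
15–29: 12700 * 0.968 = 12294
30–44: 5200 * 0.956 = 4971
45–59: 8000 * 0.94 = 7520
60–74: 3900 * 0.94 = 3666
Population now: 0–14=712, 15–29=12294, 30–44=4971, 45–59=7520, 60–74=3666
After projecting period 2:
Births: 12294 * 0.137 = 1684
15–29: 712 * 0.968 = 689
30–44: 12294 * 0.956 = 11753
45–59: 4971 * 0.94 = 4673
60–74: 7520 * 0.94 = 7069
Population now: 0–14=1684, 15–29=689, 30–44=11753, 45–59=4673, 60–74=7069

1684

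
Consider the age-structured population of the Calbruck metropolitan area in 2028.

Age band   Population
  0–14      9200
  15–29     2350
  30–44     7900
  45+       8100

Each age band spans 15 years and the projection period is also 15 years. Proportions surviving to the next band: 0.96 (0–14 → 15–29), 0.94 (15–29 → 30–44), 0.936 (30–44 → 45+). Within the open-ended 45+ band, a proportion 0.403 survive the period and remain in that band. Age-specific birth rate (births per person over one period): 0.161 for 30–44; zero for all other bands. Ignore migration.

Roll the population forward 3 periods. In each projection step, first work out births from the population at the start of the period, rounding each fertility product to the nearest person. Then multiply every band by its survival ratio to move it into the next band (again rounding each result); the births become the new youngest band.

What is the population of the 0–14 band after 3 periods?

1337

— Period 1 —
Births: 7900 × 0.161 = 1272
15–29: 9200 × 0.96 = 8832
30–44: 2350 × 0.94 = 2209
45+: 7900 × 0.936 + 8100 × 0.403 = 7394 + 3264 = 10658
End of period: [1272, 8832, 2209, 10658]
— Period 2 —
Births: 2209 × 0.161 = 356
15–29: 1272 × 0.96 = 1221
30–44: 8832 × 0.94 = 8302
45+: 2209 × 0.936 + 10658 × 0.403 = 2068 + 4295 = 6363
End of period: [356, 1221, 8302, 6363]
— Period 3 —
Births: 8302 × 0.161 = 1337
15–29: 356 × 0.96 = 342
30–44: 1221 × 0.94 = 1148
45+: 8302 × 0.936 + 6363 × 0.403 = 7771 + 2564 = 10335
End of period: [1337, 342, 1148, 10335]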